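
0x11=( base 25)H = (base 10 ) 17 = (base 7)23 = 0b10001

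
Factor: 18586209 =3^1*463^1*13381^1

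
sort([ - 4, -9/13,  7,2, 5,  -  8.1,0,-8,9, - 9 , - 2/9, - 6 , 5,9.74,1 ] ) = [ - 9,  -  8.1, - 8, - 6, - 4,-9/13, - 2/9,0 , 1,2,5,5,7 , 9,9.74 ]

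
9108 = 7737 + 1371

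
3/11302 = 3/11302  =  0.00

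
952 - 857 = 95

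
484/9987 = 484/9987= 0.05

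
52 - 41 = 11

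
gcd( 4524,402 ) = 6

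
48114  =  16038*3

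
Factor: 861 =3^1*7^1 * 41^1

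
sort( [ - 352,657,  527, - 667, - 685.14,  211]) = [ - 685.14, - 667, - 352,211,527, 657]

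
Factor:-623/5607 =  - 3^( - 2) = - 1/9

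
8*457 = 3656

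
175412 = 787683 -612271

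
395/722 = 395/722= 0.55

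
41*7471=306311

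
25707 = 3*8569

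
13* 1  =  13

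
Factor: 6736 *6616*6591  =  2^7*3^1*13^3 * 421^1*827^1 = 293730393216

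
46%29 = 17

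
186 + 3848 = 4034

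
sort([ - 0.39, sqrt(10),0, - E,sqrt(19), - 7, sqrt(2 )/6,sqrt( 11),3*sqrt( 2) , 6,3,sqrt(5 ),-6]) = [ - 7, - 6, - E, - 0.39,0 , sqrt( 2) /6, sqrt ( 5 ),3,sqrt( 10 ),  sqrt( 11), 3* sqrt( 2), sqrt( 19 ),6]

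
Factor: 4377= 3^1*1459^1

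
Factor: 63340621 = 63340621^1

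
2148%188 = 80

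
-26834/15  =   - 26834/15 = - 1788.93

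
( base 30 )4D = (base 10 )133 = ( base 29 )4h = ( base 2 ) 10000101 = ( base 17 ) 7e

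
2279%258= 215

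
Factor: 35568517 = 35568517^1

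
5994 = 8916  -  2922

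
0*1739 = 0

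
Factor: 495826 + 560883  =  1056709 = 373^1*2833^1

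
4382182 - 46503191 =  - 42121009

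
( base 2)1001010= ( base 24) 32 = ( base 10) 74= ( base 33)28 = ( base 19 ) 3H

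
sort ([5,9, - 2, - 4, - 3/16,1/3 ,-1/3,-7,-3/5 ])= [-7, - 4, - 2 , - 3/5,-1/3,-3/16, 1/3,5, 9 ] 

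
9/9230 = 9/9230= 0.00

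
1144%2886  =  1144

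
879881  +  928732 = 1808613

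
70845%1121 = 222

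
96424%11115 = 7504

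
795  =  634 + 161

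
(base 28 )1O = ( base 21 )2A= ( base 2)110100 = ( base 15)37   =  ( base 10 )52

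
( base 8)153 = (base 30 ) 3h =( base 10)107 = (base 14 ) 79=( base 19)5c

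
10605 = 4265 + 6340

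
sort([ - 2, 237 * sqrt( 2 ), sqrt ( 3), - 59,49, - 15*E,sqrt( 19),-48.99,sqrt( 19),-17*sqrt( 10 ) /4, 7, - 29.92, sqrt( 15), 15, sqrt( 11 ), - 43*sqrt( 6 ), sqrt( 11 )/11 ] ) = [ - 43*sqrt( 6), - 59,-48.99,-15*E, - 29.92, - 17*sqrt( 10 )/4, - 2,sqrt( 11 ) /11,sqrt ( 3 ), sqrt( 11), sqrt( 15), sqrt( 19), sqrt( 19 ),  7,15 , 49,237*sqrt( 2) ]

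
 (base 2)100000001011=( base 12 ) 1237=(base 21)4E1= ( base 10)2059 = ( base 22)45D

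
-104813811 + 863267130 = 758453319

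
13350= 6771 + 6579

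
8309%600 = 509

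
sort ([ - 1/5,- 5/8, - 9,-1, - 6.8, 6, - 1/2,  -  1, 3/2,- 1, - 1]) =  [ - 9, -6.8, - 1, - 1, - 1, - 1, - 5/8,  -  1/2, - 1/5,3/2, 6 ] 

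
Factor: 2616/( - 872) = -3 = - 3^1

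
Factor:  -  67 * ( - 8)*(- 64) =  - 2^9* 67^1 = - 34304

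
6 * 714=4284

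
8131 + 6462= 14593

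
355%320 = 35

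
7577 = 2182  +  5395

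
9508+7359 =16867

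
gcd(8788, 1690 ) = 338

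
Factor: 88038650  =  2^1*5^2*7^1*251539^1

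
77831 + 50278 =128109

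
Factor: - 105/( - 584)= 2^( - 3)*3^1 * 5^1*7^1*73^(-1)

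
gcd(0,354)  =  354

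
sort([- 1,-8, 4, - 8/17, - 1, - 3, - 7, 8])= [-8,-7, - 3,-1 , - 1,-8/17, 4, 8]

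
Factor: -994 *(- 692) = 2^3*7^1 * 71^1*173^1 = 687848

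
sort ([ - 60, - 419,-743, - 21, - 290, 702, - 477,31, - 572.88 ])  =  [ - 743, - 572.88,  -  477,  -  419 ,-290, - 60,- 21, 31,702] 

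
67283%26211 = 14861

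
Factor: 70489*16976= 1196621264 = 2^4*1061^1*70489^1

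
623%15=8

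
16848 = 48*351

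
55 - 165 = -110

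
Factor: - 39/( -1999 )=3^1 * 13^1*1999^ ( - 1 ) 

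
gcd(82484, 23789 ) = 1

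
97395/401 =97395/401=242.88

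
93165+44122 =137287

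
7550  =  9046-1496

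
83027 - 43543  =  39484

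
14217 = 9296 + 4921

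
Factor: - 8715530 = - 2^1*5^1 * 871553^1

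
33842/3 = 33842/3 = 11280.67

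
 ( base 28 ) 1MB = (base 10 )1411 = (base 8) 2603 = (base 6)10311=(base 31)1eg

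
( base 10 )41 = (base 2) 101001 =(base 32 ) 19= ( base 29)1C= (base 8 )51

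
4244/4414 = 2122/2207 = 0.96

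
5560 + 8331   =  13891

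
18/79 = 18/79  =  0.23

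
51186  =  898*57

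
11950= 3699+8251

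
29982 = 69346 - 39364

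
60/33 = 20/11 = 1.82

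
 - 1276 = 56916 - 58192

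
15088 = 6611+8477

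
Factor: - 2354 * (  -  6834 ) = 2^2*3^1 * 11^1*17^1*67^1*107^1 = 16087236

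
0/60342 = 0 = 0.00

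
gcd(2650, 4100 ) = 50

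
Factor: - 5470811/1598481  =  -3^ (- 3)*73^( - 1 ) * 811^(  -  1)*5470811^1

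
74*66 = 4884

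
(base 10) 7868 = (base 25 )cei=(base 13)3773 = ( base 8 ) 17274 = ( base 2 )1111010111100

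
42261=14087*3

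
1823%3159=1823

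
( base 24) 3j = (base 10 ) 91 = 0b1011011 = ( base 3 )10101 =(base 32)2R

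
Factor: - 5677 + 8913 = 2^2*809^1 = 3236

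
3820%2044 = 1776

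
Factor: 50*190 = 9500 = 2^2*5^3*19^1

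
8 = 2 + 6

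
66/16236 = 1/246 = 0.00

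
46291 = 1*46291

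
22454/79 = 22454/79 = 284.23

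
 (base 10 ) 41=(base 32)19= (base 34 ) 17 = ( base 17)27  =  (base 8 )51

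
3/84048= 1/28016 = 0.00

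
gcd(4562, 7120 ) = 2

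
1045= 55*19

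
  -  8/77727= - 8/77727= - 0.00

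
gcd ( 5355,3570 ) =1785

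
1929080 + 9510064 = 11439144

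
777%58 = 23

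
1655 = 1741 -86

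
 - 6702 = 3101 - 9803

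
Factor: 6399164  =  2^2 * 383^1* 4177^1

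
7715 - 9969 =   -  2254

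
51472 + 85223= 136695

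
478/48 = 239/24 = 9.96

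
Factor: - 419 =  - 419^1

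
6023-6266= - 243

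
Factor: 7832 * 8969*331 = 2^3*11^1*89^1*331^1*8969^1 =23251163848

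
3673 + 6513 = 10186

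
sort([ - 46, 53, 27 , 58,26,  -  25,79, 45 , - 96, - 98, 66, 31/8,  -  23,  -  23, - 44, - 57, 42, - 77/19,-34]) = [ - 98, - 96,-57, - 46, - 44,-34, - 25 ,-23, - 23,-77/19,31/8, 26,27,42,45, 53, 58, 66, 79]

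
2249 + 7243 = 9492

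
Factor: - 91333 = -11^1*19^2*23^1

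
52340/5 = 10468= 10468.00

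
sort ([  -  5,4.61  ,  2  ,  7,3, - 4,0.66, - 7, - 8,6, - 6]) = [  -  8,-7, - 6, - 5, - 4,0.66,2, 3, 4.61,6, 7]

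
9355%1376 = 1099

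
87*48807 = 4246209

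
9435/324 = 3145/108 = 29.12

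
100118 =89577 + 10541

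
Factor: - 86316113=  - 13^1*379^1* 17519^1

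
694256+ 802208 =1496464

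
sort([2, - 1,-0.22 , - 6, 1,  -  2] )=[ - 6,  -  2,-1, - 0.22,1,2] 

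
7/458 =7/458 = 0.02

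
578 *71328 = 41227584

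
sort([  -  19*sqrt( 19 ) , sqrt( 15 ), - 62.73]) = [ - 19*sqrt( 19 ), - 62.73, sqrt(15) ]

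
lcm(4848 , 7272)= 14544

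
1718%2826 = 1718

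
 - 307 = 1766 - 2073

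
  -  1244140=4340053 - 5584193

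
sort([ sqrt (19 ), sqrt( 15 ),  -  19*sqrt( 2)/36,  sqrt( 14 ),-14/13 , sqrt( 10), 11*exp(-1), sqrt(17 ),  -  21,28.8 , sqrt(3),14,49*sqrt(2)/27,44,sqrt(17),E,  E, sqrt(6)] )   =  [-21,  -  14/13, - 19 *sqrt(2)/36,sqrt(3), sqrt(6 ),49*sqrt(2)/27,E, E, sqrt( 10), sqrt( 14),  sqrt( 15),11*exp(  -  1),sqrt(17),sqrt( 17),sqrt (19),  14,28.8,44 ]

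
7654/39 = 7654/39 = 196.26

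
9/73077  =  3/24359 = 0.00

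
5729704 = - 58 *( - 98788)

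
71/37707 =71/37707= 0.00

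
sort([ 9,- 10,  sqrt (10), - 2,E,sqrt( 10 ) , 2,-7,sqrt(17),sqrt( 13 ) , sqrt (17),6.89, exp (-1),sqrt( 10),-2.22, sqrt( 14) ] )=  [ - 10, - 7,-2.22, - 2,exp( - 1), 2, E, sqrt(10),sqrt (10),sqrt(10),sqrt(13), sqrt(14), sqrt (17),  sqrt(17), 6.89,9]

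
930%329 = 272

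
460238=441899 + 18339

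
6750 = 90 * 75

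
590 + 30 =620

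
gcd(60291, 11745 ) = 783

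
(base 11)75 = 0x52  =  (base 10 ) 82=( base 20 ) 42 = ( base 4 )1102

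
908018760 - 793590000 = 114428760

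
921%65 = 11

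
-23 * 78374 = -1802602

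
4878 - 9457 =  - 4579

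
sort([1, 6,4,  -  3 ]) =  [ - 3,1, 4, 6]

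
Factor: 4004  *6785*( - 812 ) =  - 2^4*5^1*7^2*11^1 * 13^1* 23^1*29^1*59^1 = - 22059717680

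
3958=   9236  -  5278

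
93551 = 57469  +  36082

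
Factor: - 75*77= - 3^1 * 5^2*7^1*11^1 = - 5775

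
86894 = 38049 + 48845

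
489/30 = 163/10 = 16.30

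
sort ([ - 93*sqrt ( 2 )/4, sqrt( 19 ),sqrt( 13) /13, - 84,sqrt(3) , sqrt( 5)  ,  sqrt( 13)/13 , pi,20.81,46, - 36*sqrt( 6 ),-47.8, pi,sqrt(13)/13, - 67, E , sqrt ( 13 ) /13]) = [ - 36*sqrt( 6 ),-84,  -  67,-47.8,-93*sqrt( 2)/4, sqrt ( 13 )/13,sqrt( 13) /13,sqrt( 13) /13,sqrt( 13 )/13,  sqrt(  3),sqrt( 5),E, pi , pi, sqrt (19),20.81, 46 ]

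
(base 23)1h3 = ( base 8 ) 1633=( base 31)to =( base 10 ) 923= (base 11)76a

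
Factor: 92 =2^2*23^1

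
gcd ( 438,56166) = 6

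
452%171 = 110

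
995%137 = 36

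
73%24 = 1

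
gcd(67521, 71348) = 1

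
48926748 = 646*75738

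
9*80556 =725004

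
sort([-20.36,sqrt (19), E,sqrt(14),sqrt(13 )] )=[ - 20.36,E, sqrt(13 ),  sqrt(14), sqrt( 19)]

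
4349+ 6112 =10461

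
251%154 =97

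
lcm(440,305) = 26840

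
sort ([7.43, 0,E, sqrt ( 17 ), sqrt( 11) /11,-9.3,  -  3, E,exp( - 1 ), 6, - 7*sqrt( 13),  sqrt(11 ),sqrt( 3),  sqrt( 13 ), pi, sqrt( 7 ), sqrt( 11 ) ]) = [ - 7* sqrt( 13 ), - 9.3, - 3,0, sqrt(11)/11,exp( -1 ),sqrt( 3 ), sqrt( 7),E, E,pi,sqrt( 11),sqrt( 11 ),sqrt( 13),sqrt (17), 6,7.43] 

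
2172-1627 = 545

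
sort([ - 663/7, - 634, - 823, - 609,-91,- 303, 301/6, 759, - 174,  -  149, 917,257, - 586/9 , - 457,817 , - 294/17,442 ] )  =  [ - 823, - 634, - 609, - 457, - 303, - 174,- 149, - 663/7,-91, - 586/9,-294/17,301/6  ,  257,442,759,817 , 917] 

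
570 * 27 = 15390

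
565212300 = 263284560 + 301927740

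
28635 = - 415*( - 69)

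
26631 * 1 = 26631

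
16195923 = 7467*2169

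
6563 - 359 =6204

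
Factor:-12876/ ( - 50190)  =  2^1*5^( - 1)*7^ ( - 1)*29^1*37^1*239^(  -  1) = 2146/8365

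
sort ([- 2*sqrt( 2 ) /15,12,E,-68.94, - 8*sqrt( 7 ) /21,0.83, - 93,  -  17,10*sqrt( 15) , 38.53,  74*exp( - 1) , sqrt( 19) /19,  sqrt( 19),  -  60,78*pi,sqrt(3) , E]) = [  -  93, -68.94 ,  -  60, - 17, - 8*sqrt( 7 ) /21 , -2*sqrt(2)/15,sqrt ( 19 )/19,0.83,sqrt(3), E,E,sqrt(19), 12,74*exp(-1),38.53,10*sqrt ( 15), 78*pi]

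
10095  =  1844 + 8251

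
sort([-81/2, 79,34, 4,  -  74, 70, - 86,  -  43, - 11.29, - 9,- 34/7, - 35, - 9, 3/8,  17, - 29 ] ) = [ - 86,  -  74,  -  43,-81/2, - 35 , - 29,-11.29, - 9, - 9, - 34/7, 3/8,4,17, 34,70, 79]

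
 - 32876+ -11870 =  - 44746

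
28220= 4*7055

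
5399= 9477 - 4078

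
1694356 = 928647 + 765709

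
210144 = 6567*32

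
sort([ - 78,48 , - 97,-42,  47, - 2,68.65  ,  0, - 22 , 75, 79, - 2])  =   [  -  97,-78, - 42,-22, - 2, - 2,  0,  47 , 48 , 68.65,75 , 79]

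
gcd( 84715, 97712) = 1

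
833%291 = 251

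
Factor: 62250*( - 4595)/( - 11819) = 2^1* 3^1* 5^4 *53^ ( - 1 )*83^1*223^(- 1)*919^1 = 286038750/11819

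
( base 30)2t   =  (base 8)131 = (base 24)3H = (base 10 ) 89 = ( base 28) 35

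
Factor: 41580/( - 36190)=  - 54/47 = -  2^1*3^3 * 47^ ( - 1 ) 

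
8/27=8/27  =  0.30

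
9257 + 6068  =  15325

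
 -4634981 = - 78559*59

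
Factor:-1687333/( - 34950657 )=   3^( - 1) * 7^( - 1 )*17^ (- 1) * 19^1*47^( - 1) * 2083^( - 1 )* 88807^1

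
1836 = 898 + 938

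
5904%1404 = 288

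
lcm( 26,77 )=2002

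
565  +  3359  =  3924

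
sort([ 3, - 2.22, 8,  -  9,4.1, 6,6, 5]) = [ - 9, - 2.22,3, 4.1, 5 , 6, 6, 8 ]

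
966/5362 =69/383 = 0.18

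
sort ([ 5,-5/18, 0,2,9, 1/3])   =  [ - 5/18, 0,1/3,2,5,9 ] 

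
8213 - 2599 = 5614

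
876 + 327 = 1203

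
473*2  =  946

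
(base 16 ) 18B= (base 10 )395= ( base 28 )E3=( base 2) 110001011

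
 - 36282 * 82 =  - 2975124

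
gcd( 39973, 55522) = 71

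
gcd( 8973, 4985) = 997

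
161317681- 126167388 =35150293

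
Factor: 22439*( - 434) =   -  9738526 = - 2^1 * 7^1*19^1 * 31^1 * 1181^1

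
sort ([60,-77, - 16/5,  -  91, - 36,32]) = [ - 91, - 77, - 36,- 16/5,32,60]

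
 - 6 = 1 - 7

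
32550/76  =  428  +  11/38 = 428.29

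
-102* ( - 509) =51918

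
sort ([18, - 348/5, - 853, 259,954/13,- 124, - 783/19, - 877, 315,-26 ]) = [ - 877, - 853, - 124,-348/5, - 783/19,-26,18, 954/13,259,315]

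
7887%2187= 1326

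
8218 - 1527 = 6691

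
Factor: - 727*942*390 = -2^2*3^2*5^1*13^1*157^1*727^1 = -267085260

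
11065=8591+2474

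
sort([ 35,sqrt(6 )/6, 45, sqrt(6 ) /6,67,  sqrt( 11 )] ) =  [ sqrt( 6)/6,sqrt ( 6 ) /6,sqrt(11),35,45,67]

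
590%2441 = 590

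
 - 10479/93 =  - 3493/31 =-112.68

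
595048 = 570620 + 24428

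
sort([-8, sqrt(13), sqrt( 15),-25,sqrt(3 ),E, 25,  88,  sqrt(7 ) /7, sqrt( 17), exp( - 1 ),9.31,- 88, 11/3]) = [- 88,-25, - 8,exp( - 1), sqrt( 7 )/7 , sqrt( 3),E,sqrt(13) , 11/3, sqrt (15 ),sqrt( 17), 9.31 , 25,88] 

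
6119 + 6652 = 12771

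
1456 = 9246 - 7790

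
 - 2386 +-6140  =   - 8526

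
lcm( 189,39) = 2457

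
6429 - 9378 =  - 2949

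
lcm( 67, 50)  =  3350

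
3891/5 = 778+1/5 = 778.20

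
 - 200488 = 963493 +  - 1163981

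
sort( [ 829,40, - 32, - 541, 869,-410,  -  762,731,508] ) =[ - 762, - 541, - 410,-32,40, 508, 731,829, 869 ]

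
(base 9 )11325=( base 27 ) A9N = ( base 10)7556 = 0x1D84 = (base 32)7C4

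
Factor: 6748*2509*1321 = 22365496972 = 2^2*7^1*13^1*193^1*241^1*1321^1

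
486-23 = 463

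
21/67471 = 21/67471 = 0.00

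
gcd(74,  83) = 1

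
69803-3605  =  66198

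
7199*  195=1403805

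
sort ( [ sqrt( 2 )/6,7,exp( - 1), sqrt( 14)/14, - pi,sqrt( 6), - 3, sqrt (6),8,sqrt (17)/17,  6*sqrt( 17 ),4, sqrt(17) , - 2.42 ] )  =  [-pi, - 3, - 2.42 , sqrt( 2)/6, sqrt (17)/17,  sqrt( 14)/14,exp( - 1), sqrt( 6), sqrt (6), 4 , sqrt ( 17),7,8 , 6*sqrt(17 )]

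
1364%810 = 554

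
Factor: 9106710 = 2^1*3^1*5^1 * 401^1*757^1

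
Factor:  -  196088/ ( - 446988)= 2^1*3^(- 1 )*127^1 *193^( - 1) = 254/579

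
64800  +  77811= 142611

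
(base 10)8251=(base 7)33025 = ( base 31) 8i5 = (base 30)951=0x203B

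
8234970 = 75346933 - 67111963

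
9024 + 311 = 9335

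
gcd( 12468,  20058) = 6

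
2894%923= 125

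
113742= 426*267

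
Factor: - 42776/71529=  - 2^3*3^( - 1 ) * 113^(-1)*211^( - 1 )*5347^1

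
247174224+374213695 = 621387919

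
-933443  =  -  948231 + 14788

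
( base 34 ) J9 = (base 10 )655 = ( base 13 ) 3B5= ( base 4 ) 22033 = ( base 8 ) 1217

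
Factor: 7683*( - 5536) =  - 42533088 = - 2^5*  3^1*13^1 * 173^1*197^1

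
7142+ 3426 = 10568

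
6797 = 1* 6797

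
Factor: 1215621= 3^3*11^1* 4093^1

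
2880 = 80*36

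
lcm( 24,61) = 1464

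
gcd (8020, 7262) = 2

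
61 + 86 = 147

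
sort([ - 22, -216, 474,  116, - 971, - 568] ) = [-971, - 568, - 216, - 22,116,474]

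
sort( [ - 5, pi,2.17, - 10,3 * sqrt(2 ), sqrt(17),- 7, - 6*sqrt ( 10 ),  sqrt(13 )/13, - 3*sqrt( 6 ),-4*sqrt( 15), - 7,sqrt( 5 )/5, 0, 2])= [ - 6*sqrt(10 ),-4*sqrt(15), - 10, - 3*sqrt (6), - 7,-7, -5 , 0, sqrt (13 )/13,  sqrt( 5)/5, 2,2.17,  pi, sqrt(17),  3*sqrt (2 )]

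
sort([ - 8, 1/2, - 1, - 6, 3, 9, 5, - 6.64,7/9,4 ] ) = [-8, - 6.64, - 6  , - 1 , 1/2,7/9, 3, 4, 5,9]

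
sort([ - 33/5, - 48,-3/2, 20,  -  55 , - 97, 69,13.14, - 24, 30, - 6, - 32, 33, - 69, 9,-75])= [ - 97 , - 75, - 69, -55, - 48, - 32, -24, - 33/5, - 6,-3/2, 9, 13.14, 20, 30, 33,69 ] 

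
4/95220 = 1/23805 = 0.00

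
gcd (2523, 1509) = 3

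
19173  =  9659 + 9514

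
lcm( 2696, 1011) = 8088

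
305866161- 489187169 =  - 183321008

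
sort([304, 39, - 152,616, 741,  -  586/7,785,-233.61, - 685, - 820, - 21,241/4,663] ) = [  -  820 , - 685,-233.61, - 152,  -  586/7,-21,39,  241/4 , 304, 616, 663 , 741, 785 ] 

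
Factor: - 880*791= - 696080 = - 2^4  *  5^1*7^1*11^1*113^1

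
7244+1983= 9227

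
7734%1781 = 610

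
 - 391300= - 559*700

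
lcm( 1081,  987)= 22701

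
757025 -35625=721400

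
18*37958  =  683244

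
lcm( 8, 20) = 40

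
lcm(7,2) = 14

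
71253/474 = 23751/158 = 150.32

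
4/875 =4/875= 0.00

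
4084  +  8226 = 12310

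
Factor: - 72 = - 2^3* 3^2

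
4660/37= 4660/37 =125.95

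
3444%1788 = 1656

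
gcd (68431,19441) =1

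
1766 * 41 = 72406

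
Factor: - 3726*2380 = -2^3*3^4*5^1 * 7^1*17^1* 23^1 = - 8867880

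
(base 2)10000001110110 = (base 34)76e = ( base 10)8310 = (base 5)231220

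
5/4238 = 5/4238 = 0.00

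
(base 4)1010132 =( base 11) 3324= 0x111e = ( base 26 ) 6ce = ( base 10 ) 4382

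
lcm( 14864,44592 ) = 44592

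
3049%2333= 716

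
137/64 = 2 + 9/64 = 2.14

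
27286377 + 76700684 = 103987061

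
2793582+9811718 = 12605300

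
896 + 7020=7916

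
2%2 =0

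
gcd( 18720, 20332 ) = 52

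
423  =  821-398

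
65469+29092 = 94561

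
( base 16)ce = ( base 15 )DB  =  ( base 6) 542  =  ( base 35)5V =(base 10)206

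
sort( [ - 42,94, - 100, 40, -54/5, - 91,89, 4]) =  [ - 100,-91, - 42, - 54/5, 4, 40, 89,94]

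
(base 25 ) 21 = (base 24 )23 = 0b110011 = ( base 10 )51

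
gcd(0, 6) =6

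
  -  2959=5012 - 7971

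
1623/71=22+61/71 =22.86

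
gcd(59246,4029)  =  1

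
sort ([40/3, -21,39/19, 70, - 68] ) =[ - 68, -21, 39/19,40/3, 70] 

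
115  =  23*5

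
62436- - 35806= 98242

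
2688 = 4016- 1328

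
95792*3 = 287376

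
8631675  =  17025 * 507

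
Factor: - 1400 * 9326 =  - 13056400 = - 2^4*5^2*7^1*4663^1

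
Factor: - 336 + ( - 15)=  - 3^3*13^1 =- 351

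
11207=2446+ 8761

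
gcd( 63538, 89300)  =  2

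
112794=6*18799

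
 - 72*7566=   -  544752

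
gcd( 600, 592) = 8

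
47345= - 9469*( - 5 )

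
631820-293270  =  338550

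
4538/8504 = 2269/4252 = 0.53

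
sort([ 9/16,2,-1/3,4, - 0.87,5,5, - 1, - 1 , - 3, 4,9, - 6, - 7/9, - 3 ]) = [  -  6,  -  3,  -  3, - 1,-1, - 0.87, - 7/9,  -  1/3,9/16, 2,  4, 4,5  ,  5 , 9]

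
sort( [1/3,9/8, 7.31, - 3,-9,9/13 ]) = [  -  9, - 3,1/3, 9/13 , 9/8,7.31 ]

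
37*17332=641284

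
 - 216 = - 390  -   - 174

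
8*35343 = 282744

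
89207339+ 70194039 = 159401378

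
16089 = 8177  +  7912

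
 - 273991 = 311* (  -  881)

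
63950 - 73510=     -  9560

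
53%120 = 53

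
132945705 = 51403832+81541873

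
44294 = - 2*(- 22147) 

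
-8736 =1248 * ( - 7)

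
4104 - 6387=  - 2283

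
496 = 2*248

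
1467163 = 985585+481578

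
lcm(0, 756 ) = 0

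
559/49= 11 + 20/49 = 11.41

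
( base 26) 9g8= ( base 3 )22221001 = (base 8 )14554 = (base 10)6508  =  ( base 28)88c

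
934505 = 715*1307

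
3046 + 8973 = 12019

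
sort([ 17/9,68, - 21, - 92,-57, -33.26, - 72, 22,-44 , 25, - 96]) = [- 96, -92,-72 , - 57, - 44, - 33.26 , - 21, 17/9, 22, 25,  68 ]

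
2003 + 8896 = 10899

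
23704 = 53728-30024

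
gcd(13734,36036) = 126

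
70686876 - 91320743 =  - 20633867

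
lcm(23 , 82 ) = 1886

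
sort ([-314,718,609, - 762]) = [ - 762, -314, 609,718]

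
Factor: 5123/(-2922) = -2^(-1 )*3^(-1 )*47^1*109^1*487^( - 1 ) 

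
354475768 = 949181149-594705381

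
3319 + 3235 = 6554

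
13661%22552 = 13661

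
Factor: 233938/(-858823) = - 2^1*7^(-2 )*17^(-1)*1031^(  -  1 )*116969^1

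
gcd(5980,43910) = 10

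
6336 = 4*1584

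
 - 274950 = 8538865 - 8813815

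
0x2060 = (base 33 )7k5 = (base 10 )8288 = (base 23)FF8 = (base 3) 102100222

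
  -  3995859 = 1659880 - 5655739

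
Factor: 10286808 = 2^3*3^1*7^1* 61231^1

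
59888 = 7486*8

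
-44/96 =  - 1+13/24= - 0.46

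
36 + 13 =49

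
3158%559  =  363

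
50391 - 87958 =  - 37567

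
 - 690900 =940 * ( - 735 ) 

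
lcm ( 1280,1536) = 7680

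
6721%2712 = 1297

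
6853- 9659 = - 2806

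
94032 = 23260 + 70772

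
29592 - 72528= - 42936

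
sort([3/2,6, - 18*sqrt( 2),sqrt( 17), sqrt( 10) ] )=[ - 18 * sqrt( 2 ),3/2, sqrt( 10), sqrt(17), 6 ]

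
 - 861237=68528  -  929765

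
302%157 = 145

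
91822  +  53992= 145814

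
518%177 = 164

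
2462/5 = 492 + 2/5 = 492.40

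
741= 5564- 4823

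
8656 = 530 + 8126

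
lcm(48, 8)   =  48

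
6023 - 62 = 5961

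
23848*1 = 23848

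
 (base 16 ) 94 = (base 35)48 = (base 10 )148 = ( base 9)174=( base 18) 84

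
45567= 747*61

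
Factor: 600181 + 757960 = 31^1*193^1*227^1  =  1358141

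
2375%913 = 549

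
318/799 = 318/799 = 0.40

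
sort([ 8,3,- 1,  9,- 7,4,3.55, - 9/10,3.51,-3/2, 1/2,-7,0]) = [ - 7, - 7,-3/2, - 1 , - 9/10, 0,1/2, 3,3.51,3.55, 4,8, 9]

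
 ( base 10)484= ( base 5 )3414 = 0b111100100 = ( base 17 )1B8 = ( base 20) 144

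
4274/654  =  6  +  175/327= 6.54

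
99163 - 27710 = 71453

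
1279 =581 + 698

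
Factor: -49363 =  - 49363^1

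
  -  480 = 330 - 810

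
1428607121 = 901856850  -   - 526750271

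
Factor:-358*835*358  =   - 107016940 = -2^2*5^1*167^1*179^2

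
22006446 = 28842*763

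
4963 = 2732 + 2231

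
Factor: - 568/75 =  - 2^3*3^( - 1)  *  5^( - 2)*71^1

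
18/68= 9/34 =0.26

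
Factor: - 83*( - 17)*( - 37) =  - 52207  =  - 17^1 * 37^1*83^1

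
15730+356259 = 371989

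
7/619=7/619=0.01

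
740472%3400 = 2672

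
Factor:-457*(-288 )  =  131616 = 2^5*3^2*457^1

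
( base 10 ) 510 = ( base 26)jg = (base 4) 13332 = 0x1FE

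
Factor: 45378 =2^1*3^2*2521^1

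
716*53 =37948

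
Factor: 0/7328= 0=0^1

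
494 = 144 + 350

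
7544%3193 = 1158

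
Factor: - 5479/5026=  - 2^(-1 )*7^( - 1)*359^( - 1)*5479^1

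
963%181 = 58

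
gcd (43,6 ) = 1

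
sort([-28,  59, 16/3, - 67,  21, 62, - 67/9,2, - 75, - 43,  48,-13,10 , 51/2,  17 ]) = [ - 75, - 67, - 43, - 28, - 13, - 67/9, 2,16/3  ,  10, 17,21,  51/2 , 48,59,  62 ] 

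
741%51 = 27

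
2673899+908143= 3582042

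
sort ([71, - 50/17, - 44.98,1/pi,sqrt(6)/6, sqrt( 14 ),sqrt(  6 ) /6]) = [-44.98,-50/17,1/pi, sqrt(6 )/6,sqrt( 6 )/6,sqrt( 14 ) , 71]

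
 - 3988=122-4110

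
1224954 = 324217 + 900737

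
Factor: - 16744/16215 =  - 728/705 = - 2^3*3^(  -  1) *5^(-1)*7^1*13^1*47^( - 1)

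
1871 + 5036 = 6907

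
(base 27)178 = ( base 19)2ae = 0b1110011110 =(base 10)926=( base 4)32132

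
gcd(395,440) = 5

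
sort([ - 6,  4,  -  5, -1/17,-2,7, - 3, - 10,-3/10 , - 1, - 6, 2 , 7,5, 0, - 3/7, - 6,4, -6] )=[-10,- 6, - 6,  -  6, - 6,  -  5,-3, - 2, -1, - 3/7, - 3/10, - 1/17,0,2,4,4,5,7, 7 ] 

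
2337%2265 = 72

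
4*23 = 92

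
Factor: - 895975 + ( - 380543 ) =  - 1276518 = - 2^1*3^1* 31^1 *6863^1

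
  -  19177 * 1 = - 19177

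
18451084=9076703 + 9374381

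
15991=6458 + 9533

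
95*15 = 1425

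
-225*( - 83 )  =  18675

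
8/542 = 4/271=0.01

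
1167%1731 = 1167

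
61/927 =61/927 = 0.07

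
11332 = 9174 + 2158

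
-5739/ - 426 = 1913/142 =13.47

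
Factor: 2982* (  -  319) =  - 2^1*3^1 *7^1*11^1*29^1*71^1= -951258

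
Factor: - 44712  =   -2^3*3^5*23^1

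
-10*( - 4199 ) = 41990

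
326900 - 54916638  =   - 54589738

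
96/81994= 48/40997 = 0.00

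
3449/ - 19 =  - 3449/19= - 181.53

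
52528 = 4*13132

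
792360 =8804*90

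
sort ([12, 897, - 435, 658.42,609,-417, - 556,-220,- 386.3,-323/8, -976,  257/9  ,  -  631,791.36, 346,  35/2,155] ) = [  -  976, - 631,-556, - 435, - 417, - 386.3, - 220,  -  323/8,12 , 35/2, 257/9,155,346, 609, 658.42,791.36, 897]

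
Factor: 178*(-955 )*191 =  - 2^1*5^1*89^1*191^2  =  - 32468090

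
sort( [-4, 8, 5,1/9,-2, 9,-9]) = [ - 9,-4, - 2,  1/9, 5, 8,9 ] 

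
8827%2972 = 2883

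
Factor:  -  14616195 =  -  3^1*5^1*11^2*8053^1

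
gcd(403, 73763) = 1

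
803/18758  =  803/18758  =  0.04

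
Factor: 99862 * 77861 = 7775355182 = 2^1 * 7^5*227^1*1019^1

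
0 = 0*7030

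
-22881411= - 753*30387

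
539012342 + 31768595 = 570780937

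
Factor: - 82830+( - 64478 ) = -2^2*7^1 * 5261^1 = -147308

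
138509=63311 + 75198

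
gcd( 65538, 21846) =21846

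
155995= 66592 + 89403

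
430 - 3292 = - 2862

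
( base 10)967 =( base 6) 4251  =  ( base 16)3C7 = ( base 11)7AA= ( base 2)1111000111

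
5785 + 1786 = 7571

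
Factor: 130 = 2^1*5^1*13^1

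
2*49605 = 99210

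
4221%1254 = 459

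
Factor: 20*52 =2^4* 5^1*13^1= 1040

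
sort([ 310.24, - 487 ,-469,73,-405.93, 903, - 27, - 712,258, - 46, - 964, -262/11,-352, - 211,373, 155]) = [ - 964,-712, -487,-469,-405.93 , - 352, - 211, - 46, - 27,-262/11, 73,  155,258,310.24 , 373, 903]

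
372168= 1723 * 216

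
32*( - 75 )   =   - 2400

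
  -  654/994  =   - 1 + 170/497= -  0.66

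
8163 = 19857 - 11694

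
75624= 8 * 9453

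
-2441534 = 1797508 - 4239042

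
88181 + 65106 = 153287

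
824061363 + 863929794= 1687991157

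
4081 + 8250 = 12331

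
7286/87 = 7286/87 = 83.75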